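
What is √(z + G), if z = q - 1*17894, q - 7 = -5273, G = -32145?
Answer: 3*I*√6145 ≈ 235.17*I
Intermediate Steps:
q = -5266 (q = 7 - 5273 = -5266)
z = -23160 (z = -5266 - 1*17894 = -5266 - 17894 = -23160)
√(z + G) = √(-23160 - 32145) = √(-55305) = 3*I*√6145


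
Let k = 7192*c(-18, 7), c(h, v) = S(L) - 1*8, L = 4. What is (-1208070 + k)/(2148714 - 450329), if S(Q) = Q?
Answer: -1236838/1698385 ≈ -0.72824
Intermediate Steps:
c(h, v) = -4 (c(h, v) = 4 - 1*8 = 4 - 8 = -4)
k = -28768 (k = 7192*(-4) = -28768)
(-1208070 + k)/(2148714 - 450329) = (-1208070 - 28768)/(2148714 - 450329) = -1236838/1698385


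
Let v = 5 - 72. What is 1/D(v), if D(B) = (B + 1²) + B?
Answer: -1/133 ≈ -0.0075188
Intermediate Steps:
v = -67
D(B) = 1 + 2*B (D(B) = (B + 1) + B = (1 + B) + B = 1 + 2*B)
1/D(v) = 1/(1 + 2*(-67)) = 1/(1 - 134) = 1/(-133) = -1/133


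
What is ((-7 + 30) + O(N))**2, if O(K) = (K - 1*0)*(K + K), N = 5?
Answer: 5329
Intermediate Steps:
O(K) = 2*K**2 (O(K) = (K + 0)*(2*K) = K*(2*K) = 2*K**2)
((-7 + 30) + O(N))**2 = ((-7 + 30) + 2*5**2)**2 = (23 + 2*25)**2 = (23 + 50)**2 = 73**2 = 5329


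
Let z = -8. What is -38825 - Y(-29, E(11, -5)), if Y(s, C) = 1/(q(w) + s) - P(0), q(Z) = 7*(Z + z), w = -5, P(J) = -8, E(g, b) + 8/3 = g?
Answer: -4659959/120 ≈ -38833.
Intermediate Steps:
E(g, b) = -8/3 + g
q(Z) = -56 + 7*Z (q(Z) = 7*(Z - 8) = 7*(-8 + Z) = -56 + 7*Z)
Y(s, C) = 8 + 1/(-91 + s) (Y(s, C) = 1/((-56 + 7*(-5)) + s) - 1*(-8) = 1/((-56 - 35) + s) + 8 = 1/(-91 + s) + 8 = 8 + 1/(-91 + s))
-38825 - Y(-29, E(11, -5)) = -38825 - (-727 + 8*(-29))/(-91 - 29) = -38825 - (-727 - 232)/(-120) = -38825 - (-1)*(-959)/120 = -38825 - 1*959/120 = -38825 - 959/120 = -4659959/120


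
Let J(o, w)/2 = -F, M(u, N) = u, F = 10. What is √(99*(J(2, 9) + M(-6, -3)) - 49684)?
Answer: I*√52258 ≈ 228.6*I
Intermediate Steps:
J(o, w) = -20 (J(o, w) = 2*(-1*10) = 2*(-10) = -20)
√(99*(J(2, 9) + M(-6, -3)) - 49684) = √(99*(-20 - 6) - 49684) = √(99*(-26) - 49684) = √(-2574 - 49684) = √(-52258) = I*√52258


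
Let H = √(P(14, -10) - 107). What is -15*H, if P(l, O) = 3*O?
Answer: -15*I*√137 ≈ -175.57*I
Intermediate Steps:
H = I*√137 (H = √(3*(-10) - 107) = √(-30 - 107) = √(-137) = I*√137 ≈ 11.705*I)
-15*H = -15*I*√137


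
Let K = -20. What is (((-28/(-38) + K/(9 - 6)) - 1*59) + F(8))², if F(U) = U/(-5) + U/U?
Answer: 348792976/81225 ≈ 4294.2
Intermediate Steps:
F(U) = 1 - U/5 (F(U) = U*(-⅕) + 1 = -U/5 + 1 = 1 - U/5)
(((-28/(-38) + K/(9 - 6)) - 1*59) + F(8))² = (((-28/(-38) - 20/(9 - 6)) - 1*59) + (1 - ⅕*8))² = (((-28*(-1/38) - 20/3) - 59) + (1 - 8/5))² = (((14/19 - 20*⅓) - 59) - ⅗)² = (((14/19 - 20/3) - 59) - ⅗)² = ((-338/57 - 59) - ⅗)² = (-3701/57 - ⅗)² = (-18676/285)² = 348792976/81225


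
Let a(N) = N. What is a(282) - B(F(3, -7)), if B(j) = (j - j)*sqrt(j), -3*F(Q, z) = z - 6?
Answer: 282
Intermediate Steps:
F(Q, z) = 2 - z/3 (F(Q, z) = -(z - 6)/3 = -(-6 + z)/3 = 2 - z/3)
B(j) = 0 (B(j) = 0*sqrt(j) = 0)
a(282) - B(F(3, -7)) = 282 - 1*0 = 282 + 0 = 282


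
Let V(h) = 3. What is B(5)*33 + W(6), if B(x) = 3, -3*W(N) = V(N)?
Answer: 98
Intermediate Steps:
W(N) = -1 (W(N) = -1/3*3 = -1)
B(5)*33 + W(6) = 3*33 - 1 = 99 - 1 = 98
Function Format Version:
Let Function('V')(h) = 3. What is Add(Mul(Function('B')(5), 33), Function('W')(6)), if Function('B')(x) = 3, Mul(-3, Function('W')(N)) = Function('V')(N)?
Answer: 98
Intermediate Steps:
Function('W')(N) = -1 (Function('W')(N) = Mul(Rational(-1, 3), 3) = -1)
Add(Mul(Function('B')(5), 33), Function('W')(6)) = Add(Mul(3, 33), -1) = Add(99, -1) = 98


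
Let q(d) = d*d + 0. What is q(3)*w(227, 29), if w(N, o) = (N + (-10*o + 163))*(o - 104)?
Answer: -67500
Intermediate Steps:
q(d) = d² (q(d) = d² + 0 = d²)
w(N, o) = (-104 + o)*(163 + N - 10*o) (w(N, o) = (N + (163 - 10*o))*(-104 + o) = (163 + N - 10*o)*(-104 + o) = (-104 + o)*(163 + N - 10*o))
q(3)*w(227, 29) = 3²*(-16952 - 104*227 - 10*29² + 1203*29 + 227*29) = 9*(-16952 - 23608 - 10*841 + 34887 + 6583) = 9*(-16952 - 23608 - 8410 + 34887 + 6583) = 9*(-7500) = -67500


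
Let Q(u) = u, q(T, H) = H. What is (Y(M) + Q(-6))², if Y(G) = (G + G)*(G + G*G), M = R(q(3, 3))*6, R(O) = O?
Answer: 151437636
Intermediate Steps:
M = 18 (M = 3*6 = 18)
Y(G) = 2*G*(G + G²) (Y(G) = (2*G)*(G + G²) = 2*G*(G + G²))
(Y(M) + Q(-6))² = (2*18²*(1 + 18) - 6)² = (2*324*19 - 6)² = (12312 - 6)² = 12306² = 151437636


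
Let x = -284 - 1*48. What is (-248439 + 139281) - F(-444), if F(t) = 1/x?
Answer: -36240455/332 ≈ -1.0916e+5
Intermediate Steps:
x = -332 (x = -284 - 48 = -332)
F(t) = -1/332 (F(t) = 1/(-332) = -1/332)
(-248439 + 139281) - F(-444) = (-248439 + 139281) - 1*(-1/332) = -109158 + 1/332 = -36240455/332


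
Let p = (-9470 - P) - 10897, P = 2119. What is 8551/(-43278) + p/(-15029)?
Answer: 844636129/650425062 ≈ 1.2986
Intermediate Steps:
p = -22486 (p = (-9470 - 1*2119) - 10897 = (-9470 - 2119) - 10897 = -11589 - 10897 = -22486)
8551/(-43278) + p/(-15029) = 8551/(-43278) - 22486/(-15029) = 8551*(-1/43278) - 22486*(-1/15029) = -8551/43278 + 22486/15029 = 844636129/650425062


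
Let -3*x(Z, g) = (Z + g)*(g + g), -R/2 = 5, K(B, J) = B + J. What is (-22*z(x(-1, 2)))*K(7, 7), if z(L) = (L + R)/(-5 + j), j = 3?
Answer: -5236/3 ≈ -1745.3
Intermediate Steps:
R = -10 (R = -2*5 = -10)
x(Z, g) = -2*g*(Z + g)/3 (x(Z, g) = -(Z + g)*(g + g)/3 = -(Z + g)*2*g/3 = -2*g*(Z + g)/3)
z(L) = 5 - L/2 (z(L) = (L - 10)/(-5 + 3) = (-10 + L)/(-2) = (-10 + L)*(-1/2) = 5 - L/2)
(-22*z(x(-1, 2)))*K(7, 7) = (-22*(5 - (-1)*2*(-1 + 2)/3))*(7 + 7) = -22*(5 - (-1)*2/3)*14 = -22*(5 - 1/2*(-4/3))*14 = -22*(5 + 2/3)*14 = -22*17/3*14 = -374/3*14 = -5236/3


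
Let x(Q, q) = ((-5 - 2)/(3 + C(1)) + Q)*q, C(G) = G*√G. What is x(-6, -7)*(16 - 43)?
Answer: -5859/4 ≈ -1464.8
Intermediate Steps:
C(G) = G^(3/2)
x(Q, q) = q*(-7/4 + Q) (x(Q, q) = ((-5 - 2)/(3 + 1^(3/2)) + Q)*q = (-7/(3 + 1) + Q)*q = (-7/4 + Q)*q = q*(-7/4 + Q))
x(-6, -7)*(16 - 43) = ((¼)*(-7)*(-7 + 4*(-6)))*(16 - 43) = ((¼)*(-7)*(-7 - 24))*(-27) = ((¼)*(-7)*(-31))*(-27) = (217/4)*(-27) = -5859/4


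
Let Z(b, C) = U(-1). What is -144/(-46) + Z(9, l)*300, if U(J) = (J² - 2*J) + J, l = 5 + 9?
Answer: 13872/23 ≈ 603.13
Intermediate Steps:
l = 14
U(J) = J² - J
Z(b, C) = 2 (Z(b, C) = -(-1 - 1) = -1*(-2) = 2)
-144/(-46) + Z(9, l)*300 = -144/(-46) + 2*300 = -144*(-1/46) + 600 = 72/23 + 600 = 13872/23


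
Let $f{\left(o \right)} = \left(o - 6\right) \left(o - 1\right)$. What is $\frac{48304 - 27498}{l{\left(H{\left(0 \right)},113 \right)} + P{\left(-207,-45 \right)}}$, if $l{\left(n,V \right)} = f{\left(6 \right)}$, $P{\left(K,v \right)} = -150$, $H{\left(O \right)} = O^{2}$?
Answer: $- \frac{10403}{75} \approx -138.71$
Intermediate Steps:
$f{\left(o \right)} = \left(-1 + o\right) \left(-6 + o\right)$ ($f{\left(o \right)} = \left(-6 + o\right) \left(-1 + o\right) = \left(-1 + o\right) \left(-6 + o\right)$)
$l{\left(n,V \right)} = 0$ ($l{\left(n,V \right)} = 6 + 6^{2} - 42 = 6 + 36 - 42 = 0$)
$\frac{48304 - 27498}{l{\left(H{\left(0 \right)},113 \right)} + P{\left(-207,-45 \right)}} = \frac{48304 - 27498}{0 - 150} = \frac{20806}{-150} = 20806 \left(- \frac{1}{150}\right) = - \frac{10403}{75}$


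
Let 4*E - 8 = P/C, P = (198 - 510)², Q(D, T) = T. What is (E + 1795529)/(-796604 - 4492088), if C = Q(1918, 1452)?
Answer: -217261279/639931732 ≈ -0.33951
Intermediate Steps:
P = 97344 (P = (-312)² = 97344)
C = 1452
E = 2270/121 (E = 2 + (97344/1452)/4 = 2 + (97344*(1/1452))/4 = 2 + (¼)*(8112/121) = 2 + 2028/121 = 2270/121 ≈ 18.760)
(E + 1795529)/(-796604 - 4492088) = (2270/121 + 1795529)/(-796604 - 4492088) = (217261279/121)/(-5288692) = (217261279/121)*(-1/5288692) = -217261279/639931732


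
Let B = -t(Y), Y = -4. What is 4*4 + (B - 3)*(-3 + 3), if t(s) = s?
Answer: 16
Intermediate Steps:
B = 4 (B = -1*(-4) = 4)
4*4 + (B - 3)*(-3 + 3) = 4*4 + (4 - 3)*(-3 + 3) = 16 + 1*0 = 16 + 0 = 16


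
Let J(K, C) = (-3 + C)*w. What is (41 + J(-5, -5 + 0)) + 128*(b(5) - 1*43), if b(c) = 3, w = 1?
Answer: -5087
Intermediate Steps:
J(K, C) = -3 + C (J(K, C) = (-3 + C)*1 = -3 + C)
(41 + J(-5, -5 + 0)) + 128*(b(5) - 1*43) = (41 + (-3 + (-5 + 0))) + 128*(3 - 1*43) = (41 + (-3 - 5)) + 128*(3 - 43) = (41 - 8) + 128*(-40) = 33 - 5120 = -5087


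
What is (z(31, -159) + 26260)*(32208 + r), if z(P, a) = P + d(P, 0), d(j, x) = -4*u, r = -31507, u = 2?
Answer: 18424383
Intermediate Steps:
d(j, x) = -8 (d(j, x) = -4*2 = -8)
z(P, a) = -8 + P (z(P, a) = P - 8 = -8 + P)
(z(31, -159) + 26260)*(32208 + r) = ((-8 + 31) + 26260)*(32208 - 31507) = (23 + 26260)*701 = 26283*701 = 18424383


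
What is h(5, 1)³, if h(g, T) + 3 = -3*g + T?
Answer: -4913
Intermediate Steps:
h(g, T) = -3 + T - 3*g (h(g, T) = -3 + (-3*g + T) = -3 + (T - 3*g) = -3 + T - 3*g)
h(5, 1)³ = (-3 + 1 - 3*5)³ = (-3 + 1 - 15)³ = (-17)³ = -4913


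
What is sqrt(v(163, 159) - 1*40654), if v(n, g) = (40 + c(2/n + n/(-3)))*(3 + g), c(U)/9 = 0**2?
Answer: I*sqrt(34174) ≈ 184.86*I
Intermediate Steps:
c(U) = 0 (c(U) = 9*0**2 = 9*0 = 0)
v(n, g) = 120 + 40*g (v(n, g) = (40 + 0)*(3 + g) = 40*(3 + g) = 120 + 40*g)
sqrt(v(163, 159) - 1*40654) = sqrt((120 + 40*159) - 1*40654) = sqrt((120 + 6360) - 40654) = sqrt(6480 - 40654) = sqrt(-34174) = I*sqrt(34174)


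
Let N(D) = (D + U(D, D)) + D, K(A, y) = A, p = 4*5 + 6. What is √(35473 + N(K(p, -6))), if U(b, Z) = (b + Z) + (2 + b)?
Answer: √35605 ≈ 188.69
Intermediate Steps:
U(b, Z) = 2 + Z + 2*b (U(b, Z) = (Z + b) + (2 + b) = 2 + Z + 2*b)
p = 26 (p = 20 + 6 = 26)
N(D) = 2 + 5*D (N(D) = (D + (2 + D + 2*D)) + D = (D + (2 + 3*D)) + D = (2 + 4*D) + D = 2 + 5*D)
√(35473 + N(K(p, -6))) = √(35473 + (2 + 5*26)) = √(35473 + (2 + 130)) = √(35473 + 132) = √35605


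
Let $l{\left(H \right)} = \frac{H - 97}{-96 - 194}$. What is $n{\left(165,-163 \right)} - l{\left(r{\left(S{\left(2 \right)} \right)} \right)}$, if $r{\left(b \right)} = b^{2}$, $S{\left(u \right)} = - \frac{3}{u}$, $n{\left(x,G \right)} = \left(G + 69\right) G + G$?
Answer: $\frac{17584061}{1160} \approx 15159.0$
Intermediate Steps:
$n{\left(x,G \right)} = G + G \left(69 + G\right)$ ($n{\left(x,G \right)} = \left(69 + G\right) G + G = G \left(69 + G\right) + G = G + G \left(69 + G\right)$)
$l{\left(H \right)} = \frac{97}{290} - \frac{H}{290}$ ($l{\left(H \right)} = \frac{-97 + H}{-290} = - \frac{-97 + H}{290} = \frac{97}{290} - \frac{H}{290}$)
$n{\left(165,-163 \right)} - l{\left(r{\left(S{\left(2 \right)} \right)} \right)} = - 163 \left(70 - 163\right) - \left(\frac{97}{290} - \frac{\left(- \frac{3}{2}\right)^{2}}{290}\right) = \left(-163\right) \left(-93\right) - \left(\frac{97}{290} - \frac{\left(\left(-3\right) \frac{1}{2}\right)^{2}}{290}\right) = 15159 - \left(\frac{97}{290} - \frac{\left(- \frac{3}{2}\right)^{2}}{290}\right) = 15159 - \left(\frac{97}{290} - \frac{9}{1160}\right) = 15159 - \frac{379}{1160} = \frac{17584061}{1160}$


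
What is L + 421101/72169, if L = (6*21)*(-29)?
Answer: -263284425/72169 ≈ -3648.2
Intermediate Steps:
L = -3654 (L = 126*(-29) = -3654)
L + 421101/72169 = -3654 + 421101/72169 = -263284425/72169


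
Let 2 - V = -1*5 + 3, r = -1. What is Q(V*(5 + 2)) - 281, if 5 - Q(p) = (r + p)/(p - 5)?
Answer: -6375/23 ≈ -277.17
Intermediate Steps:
V = 4 (V = 2 - (-1*5 + 3) = 2 - (-5 + 3) = 2 - 1*(-2) = 2 + 2 = 4)
Q(p) = 5 - (-1 + p)/(-5 + p) (Q(p) = 5 - (-1 + p)/(p - 5) = 5 - (-1 + p)/(-5 + p))
Q(V*(5 + 2)) - 281 = 4*(-6 + 4*(5 + 2))/(-5 + 4*(5 + 2)) - 281 = 4*(-6 + 4*7)/(-5 + 4*7) - 281 = 4*(-6 + 28)/(-5 + 28) - 281 = 4*22/23 - 281 = 4*(1/23)*22 - 281 = 88/23 - 281 = -6375/23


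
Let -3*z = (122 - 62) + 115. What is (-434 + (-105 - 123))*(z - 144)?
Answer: 401834/3 ≈ 1.3394e+5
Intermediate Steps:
z = -175/3 (z = -((122 - 62) + 115)/3 = -(60 + 115)/3 = -⅓*175 = -175/3 ≈ -58.333)
(-434 + (-105 - 123))*(z - 144) = (-434 + (-105 - 123))*(-175/3 - 144) = (-434 - 228)*(-607/3) = -662*(-607/3) = 401834/3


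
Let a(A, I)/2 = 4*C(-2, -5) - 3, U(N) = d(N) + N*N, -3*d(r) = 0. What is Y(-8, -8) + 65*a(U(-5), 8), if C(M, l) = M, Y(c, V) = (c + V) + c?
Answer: -1454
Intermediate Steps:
d(r) = 0 (d(r) = -⅓*0 = 0)
U(N) = N² (U(N) = 0 + N*N = 0 + N² = N²)
Y(c, V) = V + 2*c (Y(c, V) = (V + c) + c = V + 2*c)
a(A, I) = -22 (a(A, I) = 2*(4*(-2) - 3) = 2*(-8 - 3) = 2*(-11) = -22)
Y(-8, -8) + 65*a(U(-5), 8) = (-8 + 2*(-8)) + 65*(-22) = (-8 - 16) - 1430 = -24 - 1430 = -1454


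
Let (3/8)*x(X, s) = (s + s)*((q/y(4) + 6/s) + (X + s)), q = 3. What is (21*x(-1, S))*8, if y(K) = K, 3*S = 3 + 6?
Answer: 12768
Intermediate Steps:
S = 3 (S = (3 + 6)/3 = (1/3)*9 = 3)
x(X, s) = 16*s*(3/4 + X + s + 6/s)/3 (x(X, s) = 8*((s + s)*((3/4 + 6/s) + (X + s)))/3 = 8*((2*s)*((3*(1/4) + 6/s) + (X + s)))/3 = 8*((2*s)*((3/4 + 6/s) + (X + s)))/3 = 8*((2*s)*(3/4 + X + s + 6/s))/3 = 8*(2*s*(3/4 + X + s + 6/s))/3 = 16*s*(3/4 + X + s + 6/s)/3)
(21*x(-1, S))*8 = (21*(32 + 4*3 + (16/3)*3**2 + (16/3)*(-1)*3))*8 = (21*(32 + 12 + (16/3)*9 - 16))*8 = (21*(32 + 12 + 48 - 16))*8 = (21*76)*8 = 1596*8 = 12768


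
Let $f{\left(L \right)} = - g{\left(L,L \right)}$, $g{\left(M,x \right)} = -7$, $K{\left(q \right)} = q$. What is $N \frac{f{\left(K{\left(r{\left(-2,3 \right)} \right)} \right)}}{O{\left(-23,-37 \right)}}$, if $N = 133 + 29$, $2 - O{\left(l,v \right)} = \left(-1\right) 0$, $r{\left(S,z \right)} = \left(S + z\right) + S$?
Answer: $567$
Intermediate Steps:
$r{\left(S,z \right)} = z + 2 S$
$O{\left(l,v \right)} = 2$ ($O{\left(l,v \right)} = 2 - \left(-1\right) 0 = 2 - 0 = 2 + 0 = 2$)
$f{\left(L \right)} = 7$ ($f{\left(L \right)} = \left(-1\right) \left(-7\right) = 7$)
$N = 162$
$N \frac{f{\left(K{\left(r{\left(-2,3 \right)} \right)} \right)}}{O{\left(-23,-37 \right)}} = 162 \cdot \frac{7}{2} = 567$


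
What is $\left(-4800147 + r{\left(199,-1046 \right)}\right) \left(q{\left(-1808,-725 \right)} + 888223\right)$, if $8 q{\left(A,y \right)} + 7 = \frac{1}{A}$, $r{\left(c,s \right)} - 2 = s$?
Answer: $- \frac{61682076180574665}{14464} \approx -4.2645 \cdot 10^{12}$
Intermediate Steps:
$r{\left(c,s \right)} = 2 + s$
$q{\left(A,y \right)} = - \frac{7}{8} + \frac{1}{8 A}$
$\left(-4800147 + r{\left(199,-1046 \right)}\right) \left(q{\left(-1808,-725 \right)} + 888223\right) = \left(-4800147 + \left(2 - 1046\right)\right) \left(\frac{1 - -12656}{8 \left(-1808\right)} + 888223\right) = \left(-4800147 - 1044\right) \left(\frac{1}{8} \left(- \frac{1}{1808}\right) \left(1 + 12656\right) + 888223\right) = - 4801191 \left(\frac{1}{8} \left(- \frac{1}{1808}\right) 12657 + 888223\right) = - 4801191 \left(- \frac{12657}{14464} + 888223\right) = \left(-4801191\right) \frac{12847244815}{14464} = - \frac{61682076180574665}{14464}$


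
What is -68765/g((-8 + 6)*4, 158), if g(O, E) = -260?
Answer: 13753/52 ≈ 264.48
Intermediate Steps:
-68765/g((-8 + 6)*4, 158) = -68765/(-260) = -68765*(-1/260) = 13753/52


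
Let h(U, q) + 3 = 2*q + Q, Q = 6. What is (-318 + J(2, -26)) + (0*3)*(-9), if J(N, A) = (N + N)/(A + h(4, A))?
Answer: -23854/75 ≈ -318.05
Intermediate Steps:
h(U, q) = 3 + 2*q (h(U, q) = -3 + (2*q + 6) = -3 + (6 + 2*q) = 3 + 2*q)
J(N, A) = 2*N/(3 + 3*A) (J(N, A) = (N + N)/(A + (3 + 2*A)) = (2*N)/(3 + 3*A) = 2*N/(3 + 3*A))
(-318 + J(2, -26)) + (0*3)*(-9) = (-318 + (⅔)*2/(1 - 26)) + (0*3)*(-9) = (-318 + (⅔)*2/(-25)) + 0*(-9) = (-318 + (⅔)*2*(-1/25)) + 0 = (-318 - 4/75) + 0 = -23854/75 + 0 = -23854/75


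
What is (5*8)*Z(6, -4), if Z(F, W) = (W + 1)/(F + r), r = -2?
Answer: -30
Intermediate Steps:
Z(F, W) = (1 + W)/(-2 + F) (Z(F, W) = (W + 1)/(F - 2) = (1 + W)/(-2 + F))
(5*8)*Z(6, -4) = (5*8)*((1 - 4)/(-2 + 6)) = 40*(-3/4) = 40*((¼)*(-3)) = 40*(-¾) = -30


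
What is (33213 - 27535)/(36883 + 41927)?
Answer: 2839/39405 ≈ 0.072047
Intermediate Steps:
(33213 - 27535)/(36883 + 41927) = 5678/78810 = 5678*(1/78810) = 2839/39405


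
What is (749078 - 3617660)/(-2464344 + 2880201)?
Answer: -956194/138619 ≈ -6.8980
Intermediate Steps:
(749078 - 3617660)/(-2464344 + 2880201) = -2868582/415857 = -2868582*1/415857 = -956194/138619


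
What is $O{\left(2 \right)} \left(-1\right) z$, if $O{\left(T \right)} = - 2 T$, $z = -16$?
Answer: $-64$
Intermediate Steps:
$O{\left(2 \right)} \left(-1\right) z = \left(-2\right) 2 \left(-1\right) \left(-16\right) = \left(-4\right) \left(-1\right) \left(-16\right) = 4 \left(-16\right) = -64$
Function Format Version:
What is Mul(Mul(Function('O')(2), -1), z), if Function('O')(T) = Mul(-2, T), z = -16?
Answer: -64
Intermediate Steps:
Mul(Mul(Function('O')(2), -1), z) = Mul(Mul(Mul(-2, 2), -1), -16) = Mul(Mul(-4, -1), -16) = Mul(4, -16) = -64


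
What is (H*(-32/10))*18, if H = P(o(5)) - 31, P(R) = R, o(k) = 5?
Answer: 7488/5 ≈ 1497.6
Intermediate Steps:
H = -26 (H = 5 - 31 = -26)
(H*(-32/10))*18 = -(-832)/10*18 = -26*(-16/5)*18 = (416/5)*18 = 7488/5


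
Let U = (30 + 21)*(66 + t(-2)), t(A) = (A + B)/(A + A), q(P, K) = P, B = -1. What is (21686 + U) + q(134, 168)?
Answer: 100897/4 ≈ 25224.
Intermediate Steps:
t(A) = (-1 + A)/(2*A) (t(A) = (A - 1)/(A + A) = (-1 + A)/((2*A)) = (-1 + A)*(1/(2*A)) = (-1 + A)/(2*A))
U = 13617/4 (U = (30 + 21)*(66 + (½)*(-1 - 2)/(-2)) = 51*(66 + (½)*(-½)*(-3)) = 51*(66 + ¾) = 51*(267/4) = 13617/4 ≈ 3404.3)
(21686 + U) + q(134, 168) = (21686 + 13617/4) + 134 = 100361/4 + 134 = 100897/4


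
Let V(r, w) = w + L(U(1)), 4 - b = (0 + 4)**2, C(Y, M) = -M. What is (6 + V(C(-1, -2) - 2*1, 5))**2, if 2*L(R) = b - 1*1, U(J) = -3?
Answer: 81/4 ≈ 20.250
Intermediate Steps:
b = -12 (b = 4 - (0 + 4)**2 = 4 - 1*4**2 = 4 - 1*16 = 4 - 16 = -12)
L(R) = -13/2 (L(R) = (-12 - 1*1)/2 = (-12 - 1)/2 = (1/2)*(-13) = -13/2)
V(r, w) = -13/2 + w (V(r, w) = w - 13/2 = -13/2 + w)
(6 + V(C(-1, -2) - 2*1, 5))**2 = (6 + (-13/2 + 5))**2 = (6 - 3/2)**2 = (9/2)**2 = 81/4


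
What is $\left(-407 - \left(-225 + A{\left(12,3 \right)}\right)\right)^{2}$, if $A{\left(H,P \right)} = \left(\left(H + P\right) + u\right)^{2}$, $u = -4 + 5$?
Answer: $191844$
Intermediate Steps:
$u = 1$
$A{\left(H,P \right)} = \left(1 + H + P\right)^{2}$ ($A{\left(H,P \right)} = \left(\left(H + P\right) + 1\right)^{2} = \left(1 + H + P\right)^{2}$)
$\left(-407 - \left(-225 + A{\left(12,3 \right)}\right)\right)^{2} = \left(-407 + \left(225 - \left(1 + 12 + 3\right)^{2}\right)\right)^{2} = \left(-407 + \left(225 - 16^{2}\right)\right)^{2} = \left(-407 + \left(225 - 256\right)\right)^{2} = \left(-407 - 31\right)^{2} = \left(-438\right)^{2} = 191844$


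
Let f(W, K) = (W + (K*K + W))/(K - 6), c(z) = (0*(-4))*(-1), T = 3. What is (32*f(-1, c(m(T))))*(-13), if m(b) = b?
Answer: -416/3 ≈ -138.67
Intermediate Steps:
c(z) = 0 (c(z) = 0*(-1) = 0)
f(W, K) = (K² + 2*W)/(-6 + K) (f(W, K) = (W + (K² + W))/(-6 + K) = (W + (W + K²))/(-6 + K) = (K² + 2*W)/(-6 + K))
(32*f(-1, c(m(T))))*(-13) = (32*((0² + 2*(-1))/(-6 + 0)))*(-13) = (32*((0 - 2)/(-6)))*(-13) = (32*(-⅙*(-2)))*(-13) = (32*(⅓))*(-13) = (32/3)*(-13) = -416/3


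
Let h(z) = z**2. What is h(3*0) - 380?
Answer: -380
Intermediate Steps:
h(3*0) - 380 = (3*0)**2 - 380 = 0**2 - 380 = 0 - 380 = -380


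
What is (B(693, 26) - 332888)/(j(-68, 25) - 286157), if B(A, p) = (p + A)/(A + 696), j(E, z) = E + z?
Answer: 462380713/397531800 ≈ 1.1631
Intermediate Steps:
B(A, p) = (A + p)/(696 + A)
(B(693, 26) - 332888)/(j(-68, 25) - 286157) = ((693 + 26)/(696 + 693) - 332888)/((-68 + 25) - 286157) = (719/1389 - 332888)/(-43 - 286157) = ((1/1389)*719 - 332888)/(-286200) = (719/1389 - 332888)*(-1/286200) = -462380713/1389*(-1/286200) = 462380713/397531800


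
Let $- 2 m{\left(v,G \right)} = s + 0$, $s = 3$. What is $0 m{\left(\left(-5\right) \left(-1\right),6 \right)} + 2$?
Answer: $2$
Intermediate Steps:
$m{\left(v,G \right)} = - \frac{3}{2}$ ($m{\left(v,G \right)} = - \frac{3 + 0}{2} = \left(- \frac{1}{2}\right) 3 = - \frac{3}{2}$)
$0 m{\left(\left(-5\right) \left(-1\right),6 \right)} + 2 = 0 \left(- \frac{3}{2}\right) + 2 = 0 + 2 = 2$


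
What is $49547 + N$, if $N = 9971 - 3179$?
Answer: $56339$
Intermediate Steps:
$N = 6792$ ($N = 9971 - 3179 = 6792$)
$49547 + N = 49547 + 6792 = 56339$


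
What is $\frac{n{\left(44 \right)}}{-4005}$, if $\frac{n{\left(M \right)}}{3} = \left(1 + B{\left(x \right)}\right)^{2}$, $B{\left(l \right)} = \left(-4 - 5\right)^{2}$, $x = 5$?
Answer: $- \frac{6724}{1335} \approx -5.0367$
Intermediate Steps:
$B{\left(l \right)} = 81$ ($B{\left(l \right)} = \left(-9\right)^{2} = 81$)
$n{\left(M \right)} = 20172$ ($n{\left(M \right)} = 3 \left(1 + 81\right)^{2} = 3 \cdot 82^{2} = 3 \cdot 6724 = 20172$)
$\frac{n{\left(44 \right)}}{-4005} = \frac{20172}{-4005} = 20172 \left(- \frac{1}{4005}\right) = - \frac{6724}{1335}$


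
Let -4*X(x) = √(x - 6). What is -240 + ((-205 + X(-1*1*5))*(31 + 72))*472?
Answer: -9966520 - 12154*I*√11 ≈ -9.9665e+6 - 40310.0*I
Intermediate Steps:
X(x) = -√(-6 + x)/4 (X(x) = -√(x - 6)/4 = -√(-6 + x)/4)
-240 + ((-205 + X(-1*1*5))*(31 + 72))*472 = -240 + ((-205 - √(-6 - 1*1*5)/4)*(31 + 72))*472 = -240 + ((-205 - √(-6 - 1*5)/4)*103)*472 = -240 + ((-205 - √(-6 - 5)/4)*103)*472 = -240 + ((-205 - I*√11/4)*103)*472 = -240 + (-21115 - 103*I*√11/4)*472 = -240 + (-9966280 - 12154*I*√11) = -9966520 - 12154*I*√11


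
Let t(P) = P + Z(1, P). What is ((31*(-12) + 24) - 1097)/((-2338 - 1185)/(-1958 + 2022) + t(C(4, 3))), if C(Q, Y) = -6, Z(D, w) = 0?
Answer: 92480/3907 ≈ 23.670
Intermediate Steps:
t(P) = P (t(P) = P + 0 = P)
((31*(-12) + 24) - 1097)/((-2338 - 1185)/(-1958 + 2022) + t(C(4, 3))) = ((31*(-12) + 24) - 1097)/((-2338 - 1185)/(-1958 + 2022) - 6) = ((-372 + 24) - 1097)/(-3523/64 - 6) = (-348 - 1097)/(-3523*1/64 - 6) = -1445/(-3523/64 - 6) = -1445/(-3907/64) = -1445*(-64/3907) = 92480/3907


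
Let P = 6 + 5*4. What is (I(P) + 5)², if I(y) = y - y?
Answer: 25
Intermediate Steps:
P = 26 (P = 6 + 20 = 26)
I(y) = 0
(I(P) + 5)² = (0 + 5)² = 5² = 25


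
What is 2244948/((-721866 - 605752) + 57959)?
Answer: -2244948/1269659 ≈ -1.7682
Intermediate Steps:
2244948/((-721866 - 605752) + 57959) = 2244948/(-1327618 + 57959) = 2244948/(-1269659) = 2244948*(-1/1269659) = -2244948/1269659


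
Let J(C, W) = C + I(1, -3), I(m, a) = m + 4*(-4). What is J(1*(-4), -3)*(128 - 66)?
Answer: -1178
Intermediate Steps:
I(m, a) = -16 + m (I(m, a) = m - 16 = -16 + m)
J(C, W) = -15 + C (J(C, W) = C + (-16 + 1) = C - 15 = -15 + C)
J(1*(-4), -3)*(128 - 66) = (-15 + 1*(-4))*(128 - 66) = (-15 - 4)*62 = -19*62 = -1178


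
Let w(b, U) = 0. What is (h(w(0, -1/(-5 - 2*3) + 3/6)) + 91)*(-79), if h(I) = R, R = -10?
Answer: -6399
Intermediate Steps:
h(I) = -10
(h(w(0, -1/(-5 - 2*3) + 3/6)) + 91)*(-79) = (-10 + 91)*(-79) = 81*(-79) = -6399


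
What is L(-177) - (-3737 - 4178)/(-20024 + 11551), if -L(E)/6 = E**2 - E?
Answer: -1601709943/8473 ≈ -1.8904e+5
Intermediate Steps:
L(E) = -6*E**2 + 6*E (L(E) = -6*(E**2 - E) = -6*E**2 + 6*E)
L(-177) - (-3737 - 4178)/(-20024 + 11551) = 6*(-177)*(1 - 1*(-177)) - (-3737 - 4178)/(-20024 + 11551) = 6*(-177)*(1 + 177) - (-7915)/(-8473) = 6*(-177)*178 - (-7915)*(-1)/8473 = -189036 - 1*7915/8473 = -189036 - 7915/8473 = -1601709943/8473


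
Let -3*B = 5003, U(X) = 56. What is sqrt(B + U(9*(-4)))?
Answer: I*sqrt(14505)/3 ≈ 40.146*I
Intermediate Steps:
B = -5003/3 (B = -1/3*5003 = -5003/3 ≈ -1667.7)
sqrt(B + U(9*(-4))) = sqrt(-5003/3 + 56) = sqrt(-4835/3) = I*sqrt(14505)/3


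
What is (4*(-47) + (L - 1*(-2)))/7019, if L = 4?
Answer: -182/7019 ≈ -0.025930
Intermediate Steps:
(4*(-47) + (L - 1*(-2)))/7019 = (4*(-47) + (4 - 1*(-2)))/7019 = (-188 + (4 + 2))*(1/7019) = (-188 + 6)*(1/7019) = -182*1/7019 = -182/7019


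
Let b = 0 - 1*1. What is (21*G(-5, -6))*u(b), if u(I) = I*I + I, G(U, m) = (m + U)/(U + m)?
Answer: 0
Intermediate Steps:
b = -1 (b = 0 - 1 = -1)
G(U, m) = 1 (G(U, m) = (U + m)/(U + m) = 1)
u(I) = I + I² (u(I) = I² + I = I + I²)
(21*G(-5, -6))*u(b) = (21*1)*(-(1 - 1)) = 21*(-1*0) = 21*0 = 0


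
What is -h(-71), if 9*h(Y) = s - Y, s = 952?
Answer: -341/3 ≈ -113.67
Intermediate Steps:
h(Y) = 952/9 - Y/9 (h(Y) = (952 - Y)/9 = 952/9 - Y/9)
-h(-71) = -(952/9 - ⅑*(-71)) = -(952/9 + 71/9) = -1*341/3 = -341/3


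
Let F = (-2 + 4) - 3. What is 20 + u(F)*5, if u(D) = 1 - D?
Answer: 30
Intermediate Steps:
F = -1 (F = 2 - 3 = -1)
20 + u(F)*5 = 20 + (1 - 1*(-1))*5 = 20 + (1 + 1)*5 = 20 + 2*5 = 20 + 10 = 30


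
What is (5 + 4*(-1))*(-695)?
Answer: -695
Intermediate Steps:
(5 + 4*(-1))*(-695) = (5 - 4)*(-695) = 1*(-695) = -695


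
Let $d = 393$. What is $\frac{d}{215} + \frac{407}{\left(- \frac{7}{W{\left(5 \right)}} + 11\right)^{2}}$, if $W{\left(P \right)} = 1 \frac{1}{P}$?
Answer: $\frac{313873}{123840} \approx 2.5345$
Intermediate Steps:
$W{\left(P \right)} = \frac{1}{P}$
$\frac{d}{215} + \frac{407}{\left(- \frac{7}{W{\left(5 \right)}} + 11\right)^{2}} = \frac{393}{215} + \frac{407}{\left(- \frac{7}{\frac{1}{5}} + 11\right)^{2}} = 393 \cdot \frac{1}{215} + \frac{407}{\left(- 7 \frac{1}{\frac{1}{5}} + 11\right)^{2}} = \frac{393}{215} + \frac{407}{\left(\left(-7\right) 5 + 11\right)^{2}} = \frac{393}{215} + \frac{407}{\left(-35 + 11\right)^{2}} = \frac{393}{215} + \frac{407}{\left(-24\right)^{2}} = \frac{393}{215} + \frac{407}{576} = \frac{313873}{123840}$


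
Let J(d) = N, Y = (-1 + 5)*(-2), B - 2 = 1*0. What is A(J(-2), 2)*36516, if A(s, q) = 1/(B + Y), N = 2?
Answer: -6086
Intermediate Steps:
B = 2 (B = 2 + 1*0 = 2 + 0 = 2)
Y = -8 (Y = 4*(-2) = -8)
J(d) = 2
A(s, q) = -⅙ (A(s, q) = 1/(2 - 8) = 1/(-6) = -⅙)
A(J(-2), 2)*36516 = -⅙*36516 = -6086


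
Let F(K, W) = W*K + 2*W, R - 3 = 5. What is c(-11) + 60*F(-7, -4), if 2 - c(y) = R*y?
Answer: 1290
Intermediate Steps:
R = 8 (R = 3 + 5 = 8)
F(K, W) = 2*W + K*W (F(K, W) = K*W + 2*W = 2*W + K*W)
c(y) = 2 - 8*y
c(-11) + 60*F(-7, -4) = (2 - 8*(-11)) + 60*(-4*(2 - 7)) = (2 + 88) + 60*(-4*(-5)) = 90 + 60*20 = 90 + 1200 = 1290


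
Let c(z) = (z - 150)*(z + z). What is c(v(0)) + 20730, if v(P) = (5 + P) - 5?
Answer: 20730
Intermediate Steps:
v(P) = P
c(z) = 2*z*(-150 + z) (c(z) = (-150 + z)*(2*z) = 2*z*(-150 + z))
c(v(0)) + 20730 = 2*0*(-150 + 0) + 20730 = 2*0*(-150) + 20730 = 0 + 20730 = 20730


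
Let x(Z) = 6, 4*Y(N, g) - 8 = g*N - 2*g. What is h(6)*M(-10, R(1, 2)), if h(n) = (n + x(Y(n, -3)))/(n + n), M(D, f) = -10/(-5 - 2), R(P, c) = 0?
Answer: 10/7 ≈ 1.4286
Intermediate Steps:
Y(N, g) = 2 - g/2 + N*g/4 (Y(N, g) = 2 + (g*N - 2*g)/4 = 2 + (N*g - 2*g)/4 = 2 + (-2*g + N*g)/4 = 2 + (-g/2 + N*g/4) = 2 - g/2 + N*g/4)
M(D, f) = 10/7 (M(D, f) = -10/(-7) = -10*(-1/7) = 10/7)
h(n) = (6 + n)/(2*n) (h(n) = (n + 6)/(n + n) = (6 + n)/((2*n)) = (6 + n)*(1/(2*n)) = (6 + n)/(2*n))
h(6)*M(-10, R(1, 2)) = ((1/2)*(6 + 6)/6)*(10/7) = ((1/2)*(1/6)*12)*(10/7) = 1*(10/7) = 10/7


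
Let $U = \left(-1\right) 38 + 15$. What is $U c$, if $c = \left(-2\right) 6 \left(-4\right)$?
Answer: $-1104$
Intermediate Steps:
$c = 48$ ($c = \left(-12\right) \left(-4\right) = 48$)
$U = -23$ ($U = -38 + 15 = -23$)
$U c = \left(-23\right) 48 = -1104$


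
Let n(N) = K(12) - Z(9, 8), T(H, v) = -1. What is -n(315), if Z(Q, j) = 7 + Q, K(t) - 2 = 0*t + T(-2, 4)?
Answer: 15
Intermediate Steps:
K(t) = 1 (K(t) = 2 + (0*t - 1) = 2 + (0 - 1) = 2 - 1 = 1)
n(N) = -15 (n(N) = 1 - (7 + 9) = 1 - 1*16 = 1 - 16 = -15)
-n(315) = -1*(-15) = 15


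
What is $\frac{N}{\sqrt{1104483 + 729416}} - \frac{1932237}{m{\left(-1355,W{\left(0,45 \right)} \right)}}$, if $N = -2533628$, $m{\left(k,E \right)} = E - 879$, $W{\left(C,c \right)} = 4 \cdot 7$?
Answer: $\frac{1932237}{851} - \frac{2533628 \sqrt{1833899}}{1833899} \approx 399.63$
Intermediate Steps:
$W{\left(C,c \right)} = 28$
$m{\left(k,E \right)} = -879 + E$ ($m{\left(k,E \right)} = E - 879 = -879 + E$)
$\frac{N}{\sqrt{1104483 + 729416}} - \frac{1932237}{m{\left(-1355,W{\left(0,45 \right)} \right)}} = - \frac{2533628}{\sqrt{1104483 + 729416}} - \frac{1932237}{-879 + 28} = - \frac{2533628}{\sqrt{1833899}} - \frac{1932237}{-851} = - 2533628 \frac{\sqrt{1833899}}{1833899} - - \frac{1932237}{851} = - \frac{2533628 \sqrt{1833899}}{1833899} + \frac{1932237}{851} = \frac{1932237}{851} - \frac{2533628 \sqrt{1833899}}{1833899}$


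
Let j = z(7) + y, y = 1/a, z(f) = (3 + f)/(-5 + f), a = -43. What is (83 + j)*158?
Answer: 597714/43 ≈ 13900.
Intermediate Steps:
z(f) = (3 + f)/(-5 + f)
y = -1/43 (y = 1/(-43) = -1/43 ≈ -0.023256)
j = 214/43 (j = (3 + 7)/(-5 + 7) - 1/43 = 10/2 - 1/43 = (1/2)*10 - 1/43 = 5 - 1/43 = 214/43 ≈ 4.9767)
(83 + j)*158 = (83 + 214/43)*158 = (3783/43)*158 = 597714/43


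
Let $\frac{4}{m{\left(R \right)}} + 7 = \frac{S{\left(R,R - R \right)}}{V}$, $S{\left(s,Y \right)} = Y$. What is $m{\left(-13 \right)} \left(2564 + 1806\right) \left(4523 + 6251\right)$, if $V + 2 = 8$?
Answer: $- \frac{188329520}{7} \approx -2.6904 \cdot 10^{7}$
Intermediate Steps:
$V = 6$ ($V = -2 + 8 = 6$)
$m{\left(R \right)} = - \frac{4}{7}$ ($m{\left(R \right)} = \frac{4}{-7 + \frac{R - R}{6}} = \frac{4}{-7 + 0 \cdot \frac{1}{6}} = \frac{4}{-7 + 0} = \frac{4}{-7} = 4 \left(- \frac{1}{7}\right) = - \frac{4}{7}$)
$m{\left(-13 \right)} \left(2564 + 1806\right) \left(4523 + 6251\right) = - \frac{4 \left(2564 + 1806\right) \left(4523 + 6251\right)}{7} = - \frac{4 \cdot 4370 \cdot 10774}{7} = \left(- \frac{4}{7}\right) 47082380 = - \frac{188329520}{7}$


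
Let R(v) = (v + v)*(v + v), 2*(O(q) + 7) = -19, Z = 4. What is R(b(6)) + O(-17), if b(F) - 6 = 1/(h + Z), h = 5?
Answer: 21527/162 ≈ 132.88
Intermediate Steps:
b(F) = 55/9 (b(F) = 6 + 1/(5 + 4) = 6 + 1/9 = 6 + ⅑ = 55/9)
O(q) = -33/2 (O(q) = -7 + (½)*(-19) = -7 - 19/2 = -33/2)
R(v) = 4*v² (R(v) = (2*v)*(2*v) = 4*v²)
R(b(6)) + O(-17) = 4*(55/9)² - 33/2 = 4*(3025/81) - 33/2 = 12100/81 - 33/2 = 21527/162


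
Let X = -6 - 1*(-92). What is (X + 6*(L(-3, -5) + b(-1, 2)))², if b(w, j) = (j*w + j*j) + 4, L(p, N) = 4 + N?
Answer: 13456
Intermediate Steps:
b(w, j) = 4 + j² + j*w (b(w, j) = (j*w + j²) + 4 = (j² + j*w) + 4 = 4 + j² + j*w)
X = 86 (X = -6 + 92 = 86)
(X + 6*(L(-3, -5) + b(-1, 2)))² = (86 + 6*((4 - 5) + (4 + 2² + 2*(-1))))² = (86 + 6*(-1 + (4 + 4 - 2)))² = (86 + 6*(-1 + 6))² = (86 + 6*5)² = (86 + 30)² = 116² = 13456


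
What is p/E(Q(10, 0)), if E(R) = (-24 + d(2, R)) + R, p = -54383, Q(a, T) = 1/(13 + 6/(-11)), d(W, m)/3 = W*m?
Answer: 7450471/3211 ≈ 2320.3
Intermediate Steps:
d(W, m) = 3*W*m (d(W, m) = 3*(W*m) = 3*W*m)
Q(a, T) = 11/137 (Q(a, T) = 1/(13 + 6*(-1/11)) = 1/(13 - 6/11) = 1/(137/11) = 11/137)
E(R) = -24 + 7*R (E(R) = (-24 + 3*2*R) + R = (-24 + 6*R) + R = -24 + 7*R)
p/E(Q(10, 0)) = -54383/(-24 + 7*(11/137)) = -54383/(-24 + 77/137) = -54383/(-3211/137) = -54383*(-137/3211) = 7450471/3211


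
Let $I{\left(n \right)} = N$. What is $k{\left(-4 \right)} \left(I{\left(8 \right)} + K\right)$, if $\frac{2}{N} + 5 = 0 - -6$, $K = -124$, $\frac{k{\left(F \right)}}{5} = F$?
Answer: $2440$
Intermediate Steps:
$k{\left(F \right)} = 5 F$
$N = 2$ ($N = \frac{2}{-5 + \left(0 - -6\right)} = \frac{2}{-5 + \left(0 + 6\right)} = \frac{2}{-5 + 6} = \frac{2}{1} = 2 \cdot 1 = 2$)
$I{\left(n \right)} = 2$
$k{\left(-4 \right)} \left(I{\left(8 \right)} + K\right) = 5 \left(-4\right) \left(2 - 124\right) = \left(-20\right) \left(-122\right) = 2440$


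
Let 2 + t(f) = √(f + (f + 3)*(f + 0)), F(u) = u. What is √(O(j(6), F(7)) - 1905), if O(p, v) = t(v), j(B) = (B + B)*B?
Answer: √(-1907 + √77) ≈ 43.569*I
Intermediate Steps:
j(B) = 2*B² (j(B) = (2*B)*B = 2*B²)
t(f) = -2 + √(f + f*(3 + f)) (t(f) = -2 + √(f + (f + 3)*(f + 0)) = -2 + √(f + (3 + f)*f) = -2 + √(f + f*(3 + f)))
O(p, v) = -2 + √(v*(4 + v))
√(O(j(6), F(7)) - 1905) = √((-2 + √(7*(4 + 7))) - 1905) = √((-2 + √(7*11)) - 1905) = √((-2 + √77) - 1905) = √(-1907 + √77)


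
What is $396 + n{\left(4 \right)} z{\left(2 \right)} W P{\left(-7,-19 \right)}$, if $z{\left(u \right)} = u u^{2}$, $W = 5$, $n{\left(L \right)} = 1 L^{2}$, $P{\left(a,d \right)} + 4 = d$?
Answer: $-14324$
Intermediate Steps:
$P{\left(a,d \right)} = -4 + d$
$n{\left(L \right)} = L^{2}$
$z{\left(u \right)} = u^{3}$
$396 + n{\left(4 \right)} z{\left(2 \right)} W P{\left(-7,-19 \right)} = 396 + 4^{2} \cdot 2^{3} \cdot 5 \left(-4 - 19\right) = 396 + 16 \cdot 8 \cdot 5 \left(-23\right) = 396 + 128 \cdot 5 \left(-23\right) = 396 + 640 \left(-23\right) = 396 - 14720 = -14324$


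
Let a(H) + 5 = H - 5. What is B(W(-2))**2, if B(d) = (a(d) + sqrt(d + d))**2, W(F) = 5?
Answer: (-5 + sqrt(10))**4 ≈ 11.406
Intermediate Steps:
a(H) = -10 + H (a(H) = -5 + (H - 5) = -5 + (-5 + H) = -10 + H)
B(d) = (-10 + d + sqrt(2)*sqrt(d))**2 (B(d) = ((-10 + d) + sqrt(d + d))**2 = ((-10 + d) + sqrt(2*d))**2 = ((-10 + d) + sqrt(2)*sqrt(d))**2 = (-10 + d + sqrt(2)*sqrt(d))**2)
B(W(-2))**2 = ((-10 + 5 + sqrt(2)*sqrt(5))**2)**2 = ((-10 + 5 + sqrt(10))**2)**2 = ((-5 + sqrt(10))**2)**2 = (-5 + sqrt(10))**4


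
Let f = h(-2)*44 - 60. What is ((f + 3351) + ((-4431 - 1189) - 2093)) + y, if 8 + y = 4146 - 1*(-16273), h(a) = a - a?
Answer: 15989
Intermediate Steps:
h(a) = 0
f = -60 (f = 0*44 - 60 = 0 - 60 = -60)
y = 20411 (y = -8 + (4146 - 1*(-16273)) = -8 + (4146 + 16273) = -8 + 20419 = 20411)
((f + 3351) + ((-4431 - 1189) - 2093)) + y = ((-60 + 3351) + ((-4431 - 1189) - 2093)) + 20411 = (3291 + (-5620 - 2093)) + 20411 = (3291 - 7713) + 20411 = -4422 + 20411 = 15989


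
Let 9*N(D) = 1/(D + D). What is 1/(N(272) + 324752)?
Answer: 4896/1589985793 ≈ 3.0793e-6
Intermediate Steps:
N(D) = 1/(18*D) (N(D) = 1/(9*(D + D)) = 1/(9*((2*D))) = (1/(2*D))/9 = 1/(18*D))
1/(N(272) + 324752) = 1/((1/18)/272 + 324752) = 1/((1/18)*(1/272) + 324752) = 1/(1/4896 + 324752) = 1/(1589985793/4896) = 4896/1589985793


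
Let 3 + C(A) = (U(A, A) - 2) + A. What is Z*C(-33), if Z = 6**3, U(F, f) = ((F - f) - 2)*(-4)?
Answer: -6480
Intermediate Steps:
U(F, f) = 8 - 4*F + 4*f (U(F, f) = (-2 + F - f)*(-4) = 8 - 4*F + 4*f)
C(A) = 3 + A (C(A) = -3 + (((8 - 4*A + 4*A) - 2) + A) = -3 + ((8 - 2) + A) = -3 + (6 + A) = 3 + A)
Z = 216
Z*C(-33) = 216*(3 - 33) = 216*(-30) = -6480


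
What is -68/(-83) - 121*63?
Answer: -632641/83 ≈ -7622.2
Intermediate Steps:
-68/(-83) - 121*63 = -68*(-1/83) - 7623 = 68/83 - 7623 = -632641/83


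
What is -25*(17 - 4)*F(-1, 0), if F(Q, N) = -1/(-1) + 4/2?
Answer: -975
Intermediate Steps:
F(Q, N) = 3 (F(Q, N) = -1*(-1) + 4*(½) = 1 + 2 = 3)
-25*(17 - 4)*F(-1, 0) = -25*(17 - 4)*3 = -325*3 = -25*39 = -975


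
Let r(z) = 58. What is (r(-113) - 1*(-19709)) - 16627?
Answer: 3140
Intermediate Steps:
(r(-113) - 1*(-19709)) - 16627 = (58 - 1*(-19709)) - 16627 = (58 + 19709) - 16627 = 19767 - 16627 = 3140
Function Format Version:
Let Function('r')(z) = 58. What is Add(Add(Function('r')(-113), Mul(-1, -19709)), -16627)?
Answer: 3140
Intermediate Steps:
Add(Add(Function('r')(-113), Mul(-1, -19709)), -16627) = Add(Add(58, Mul(-1, -19709)), -16627) = Add(Add(58, 19709), -16627) = Add(19767, -16627) = 3140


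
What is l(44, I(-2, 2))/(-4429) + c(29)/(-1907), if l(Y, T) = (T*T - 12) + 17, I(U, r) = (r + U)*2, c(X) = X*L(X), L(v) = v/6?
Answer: -3781999/50676618 ≈ -0.074630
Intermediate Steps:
L(v) = v/6 (L(v) = v*(1/6) = v/6)
c(X) = X**2/6 (c(X) = X*(X/6) = X**2/6)
I(U, r) = 2*U + 2*r (I(U, r) = (U + r)*2 = 2*U + 2*r)
l(Y, T) = 5 + T**2 (l(Y, T) = (T**2 - 12) + 17 = (-12 + T**2) + 17 = 5 + T**2)
l(44, I(-2, 2))/(-4429) + c(29)/(-1907) = (5 + (2*(-2) + 2*2)**2)/(-4429) + ((1/6)*29**2)/(-1907) = (5 + (-4 + 4)**2)*(-1/4429) + ((1/6)*841)*(-1/1907) = (5 + 0**2)*(-1/4429) + (841/6)*(-1/1907) = (5 + 0)*(-1/4429) - 841/11442 = 5*(-1/4429) - 841/11442 = -5/4429 - 841/11442 = -3781999/50676618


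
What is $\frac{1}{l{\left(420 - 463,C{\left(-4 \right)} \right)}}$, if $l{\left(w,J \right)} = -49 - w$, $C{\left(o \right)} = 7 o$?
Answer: $- \frac{1}{6} \approx -0.16667$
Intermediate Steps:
$\frac{1}{l{\left(420 - 463,C{\left(-4 \right)} \right)}} = \frac{1}{-49 - \left(420 - 463\right)} = \frac{1}{-49 - -43} = \frac{1}{-49 + 43} = \frac{1}{-6} = - \frac{1}{6}$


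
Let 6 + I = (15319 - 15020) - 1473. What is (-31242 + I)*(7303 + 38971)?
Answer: -1500295628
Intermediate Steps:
I = -1180 (I = -6 + ((15319 - 15020) - 1473) = -6 + (299 - 1473) = -6 - 1174 = -1180)
(-31242 + I)*(7303 + 38971) = (-31242 - 1180)*(7303 + 38971) = -32422*46274 = -1500295628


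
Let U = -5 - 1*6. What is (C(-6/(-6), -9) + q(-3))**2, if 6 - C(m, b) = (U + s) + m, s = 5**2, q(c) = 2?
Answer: 49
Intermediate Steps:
U = -11 (U = -5 - 6 = -11)
s = 25
C(m, b) = -8 - m (C(m, b) = 6 - ((-11 + 25) + m) = 6 - (14 + m) = 6 + (-14 - m) = -8 - m)
(C(-6/(-6), -9) + q(-3))**2 = ((-8 - (-6)/(-6)) + 2)**2 = ((-8 - (-6)*(-1)/6) + 2)**2 = ((-8 - 1*1) + 2)**2 = ((-8 - 1) + 2)**2 = (-9 + 2)**2 = (-7)**2 = 49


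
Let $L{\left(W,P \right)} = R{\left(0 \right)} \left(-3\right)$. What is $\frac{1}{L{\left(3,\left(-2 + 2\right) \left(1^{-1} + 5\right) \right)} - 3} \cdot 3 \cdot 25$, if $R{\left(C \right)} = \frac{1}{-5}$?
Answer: $- \frac{125}{4} \approx -31.25$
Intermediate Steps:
$R{\left(C \right)} = - \frac{1}{5}$
$L{\left(W,P \right)} = \frac{3}{5}$ ($L{\left(W,P \right)} = \left(- \frac{1}{5}\right) \left(-3\right) = \frac{3}{5}$)
$\frac{1}{L{\left(3,\left(-2 + 2\right) \left(1^{-1} + 5\right) \right)} - 3} \cdot 3 \cdot 25 = \frac{1}{\frac{3}{5} - 3} \cdot 3 \cdot 25 = \frac{1}{- \frac{12}{5}} \cdot 3 \cdot 25 = \left(- \frac{5}{12}\right) 3 \cdot 25 = \left(- \frac{5}{4}\right) 25 = - \frac{125}{4}$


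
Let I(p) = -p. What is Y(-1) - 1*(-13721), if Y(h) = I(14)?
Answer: 13707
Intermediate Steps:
Y(h) = -14 (Y(h) = -1*14 = -14)
Y(-1) - 1*(-13721) = -14 - 1*(-13721) = -14 + 13721 = 13707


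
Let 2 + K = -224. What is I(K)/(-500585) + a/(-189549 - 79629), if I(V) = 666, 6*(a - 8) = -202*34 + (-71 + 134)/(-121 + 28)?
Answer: 72499499057/25062843258180 ≈ 0.0028927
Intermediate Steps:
K = -226 (K = -2 - 224 = -226)
a = -211441/186 (a = 8 + (-202*34 + (-71 + 134)/(-121 + 28))/6 = 8 + (-6868 + 63/(-93))/6 = 8 + (-6868 + 63*(-1/93))/6 = 8 + (-6868 - 21/31)/6 = 8 + (1/6)*(-212929/31) = 8 - 212929/186 = -211441/186 ≈ -1136.8)
I(K)/(-500585) + a/(-189549 - 79629) = 666/(-500585) - 211441/(186*(-189549 - 79629)) = 666*(-1/500585) - 211441/186/(-269178) = -666/500585 - 211441/186*(-1/269178) = -666/500585 + 211441/50067108 = 72499499057/25062843258180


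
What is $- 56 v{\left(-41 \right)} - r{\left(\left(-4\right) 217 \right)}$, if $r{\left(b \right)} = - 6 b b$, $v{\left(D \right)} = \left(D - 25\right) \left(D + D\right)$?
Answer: $4217472$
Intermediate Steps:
$v{\left(D \right)} = 2 D \left(-25 + D\right)$ ($v{\left(D \right)} = \left(-25 + D\right) 2 D = 2 D \left(-25 + D\right)$)
$r{\left(b \right)} = - 6 b^{2}$
$- 56 v{\left(-41 \right)} - r{\left(\left(-4\right) 217 \right)} = - 56 \cdot 2 \left(-41\right) \left(-25 - 41\right) - - 6 \left(\left(-4\right) 217\right)^{2} = - 56 \cdot 2 \left(-41\right) \left(-66\right) - - 6 \left(-868\right)^{2} = \left(-56\right) 5412 - \left(-6\right) 753424 = -303072 - -4520544 = -303072 + 4520544 = 4217472$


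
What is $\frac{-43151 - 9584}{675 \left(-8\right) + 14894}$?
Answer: $- \frac{52735}{9494} \approx -5.5546$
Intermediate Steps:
$\frac{-43151 - 9584}{675 \left(-8\right) + 14894} = - \frac{52735}{-5400 + 14894} = - \frac{52735}{9494}$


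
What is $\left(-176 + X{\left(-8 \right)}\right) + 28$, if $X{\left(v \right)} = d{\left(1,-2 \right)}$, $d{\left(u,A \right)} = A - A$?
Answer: $-148$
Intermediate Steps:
$d{\left(u,A \right)} = 0$
$X{\left(v \right)} = 0$
$\left(-176 + X{\left(-8 \right)}\right) + 28 = \left(-176 + 0\right) + 28 = -176 + 28 = -148$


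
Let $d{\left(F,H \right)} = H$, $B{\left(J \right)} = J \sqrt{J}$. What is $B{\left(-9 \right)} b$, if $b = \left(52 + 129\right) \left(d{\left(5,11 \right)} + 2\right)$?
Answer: $- 63531 i \approx - 63531.0 i$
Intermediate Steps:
$B{\left(J \right)} = J^{\frac{3}{2}}$
$b = 2353$ ($b = \left(52 + 129\right) \left(11 + 2\right) = 181 \cdot 13 = 2353$)
$B{\left(-9 \right)} b = \left(-9\right)^{\frac{3}{2}} \cdot 2353 = - 27 i 2353 = - 63531 i$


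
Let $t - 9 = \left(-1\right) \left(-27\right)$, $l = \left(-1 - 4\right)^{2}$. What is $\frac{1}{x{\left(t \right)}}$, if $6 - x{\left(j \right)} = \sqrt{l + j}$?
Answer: $- \frac{6}{25} - \frac{\sqrt{61}}{25} \approx -0.55241$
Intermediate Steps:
$l = 25$ ($l = \left(-5\right)^{2} = 25$)
$t = 36$ ($t = 9 - -27 = 9 + 27 = 36$)
$x{\left(j \right)} = 6 - \sqrt{25 + j}$
$\frac{1}{x{\left(t \right)}} = \frac{1}{6 - \sqrt{25 + 36}} = \frac{1}{6 - \sqrt{61}}$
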